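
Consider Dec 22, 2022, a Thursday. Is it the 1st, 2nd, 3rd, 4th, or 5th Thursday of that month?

Day 22 falls in week ⌈22/7⌉ of the month.
Days 1–7 hold the 1st Thursday, 8–14 the 2nd, 15–21 the 3rd, 22–28 the 4th, 29–31 the 5th.
22 is in the range for the 4th.

4th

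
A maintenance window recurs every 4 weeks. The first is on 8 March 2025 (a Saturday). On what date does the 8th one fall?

20 September 2025

The 8th occurrence is 7 intervals after the first: 7 × 28 = 196 days after 8 March 2025.
March has 31 days — 23 days to the end of March leaves 173.
April has 30 days (143 left).
May has 31 days (112 left).
June has 30 days (82 left).
July has 31 days (51 left).
August has 31 days (20 left).
20 days into September → 20 September 2025.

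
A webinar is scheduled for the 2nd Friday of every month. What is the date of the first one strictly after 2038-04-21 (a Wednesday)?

2038-05-14

April 2038 starts on a Thursday; its first Friday is the 2nd, so the 2nd Friday is the 9th — 2038-04-09.
That is not after 2038-04-21, so look at May 2038.
May 2038 starts on a Saturday; its first Friday is the 7th, so the 2nd Friday is the 14th — 2038-05-14.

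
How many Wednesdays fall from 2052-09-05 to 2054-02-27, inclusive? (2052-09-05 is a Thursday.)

77

2052-09-05 is a Thursday; the first Wednesday on or after it is 2052-09-11 (6 days later).
From 2052-09-11 to 2054-02-27: 111 + 365 + 58 = 534 days (rest of 2052, 2053, to 2054-02-27 in 2054).
534 ÷ 7 = 76 full weeks with remainder 2, so 76 more Wednesdays after the first → 77.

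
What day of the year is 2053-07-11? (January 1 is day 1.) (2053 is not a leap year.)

Days in months before July: 31 + 28 + 31 + 30 + 31 + 30 = 181.
Plus 11 days into July → day 192.

192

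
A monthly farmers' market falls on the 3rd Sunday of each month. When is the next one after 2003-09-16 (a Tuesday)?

September 2003 starts on a Monday; its first Sunday is the 7th, so the 3rd Sunday is the 21st — 2003-09-21.
2003-09-21 is after 2003-09-16, so that is the next one.

2003-09-21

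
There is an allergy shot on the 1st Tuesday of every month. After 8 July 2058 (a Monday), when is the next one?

6 August 2058

July 2058 starts on a Monday, so its 1st Tuesday is 2 July 2058 (1 day in).
That is not after 8 July 2058, so look at August 2058.
August 2058 starts on a Thursday, so its 1st Tuesday is 6 August 2058 (5 days in).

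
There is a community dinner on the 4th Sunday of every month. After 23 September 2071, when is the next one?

27 September 2071

September 2071 starts on a Tuesday; its first Sunday is the 6th, so the 4th Sunday is the 27th — 27 September 2071.
27 September 2071 is after 23 September 2071, so that is the next one.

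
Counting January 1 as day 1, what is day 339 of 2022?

January has 31 days (339 − 31 = 308 remain).
February has 28 days (308 − 28 = 280 remain).
March has 31 days (280 − 31 = 249 remain).
April has 30 days (249 − 30 = 219 remain).
May has 31 days (219 − 31 = 188 remain).
June has 30 days (188 − 30 = 158 remain).
July has 31 days (158 − 31 = 127 remain).
August has 31 days (127 − 31 = 96 remain).
September has 30 days (96 − 30 = 66 remain).
October has 31 days (66 − 31 = 35 remain).
November has 30 days (35 − 30 = 5 remain).
5 into December → December 5.

2022-12-05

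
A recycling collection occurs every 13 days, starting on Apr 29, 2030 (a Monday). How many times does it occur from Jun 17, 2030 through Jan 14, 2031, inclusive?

17

Occurrences land 13·i days after Apr 29, 2030 for i = 0, 1, 2, …
Jun 17, 2030 is 49 days after the start; 49 ÷ 13 = 3 remainder 10; since the remainder is 10, round up to i = 4. First occurrence in the window: #5 on Jun 20, 2030 (4×13 = 52 days in).
Jan 14, 2031 is 260 days after the start; 260 ÷ 13 = 20 remainder 0. Last occurrence in the window: #21 on Jan 14, 2031.
Occurrences #5 through #21: 17 in total.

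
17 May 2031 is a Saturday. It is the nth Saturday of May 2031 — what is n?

Day 17 falls in week ⌈17/7⌉ of the month.
Days 1–7 hold the 1st Saturday, 8–14 the 2nd, 15–21 the 3rd, 22–28 the 4th, 29–31 the 5th.
17 is in the range for the 3rd.

3rd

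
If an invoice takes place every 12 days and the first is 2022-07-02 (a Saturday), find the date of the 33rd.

2023-07-21

The 33rd occurrence is 32 intervals after the first: 32 × 12 = 384 days after 2022-07-02.
July has 31 days — 29 days to the end of July leaves 355.
August has 31 days (324 left).
September has 30 days (294 left).
October has 31 days (263 left).
November has 30 days (233 left).
December has 31 days (202 left).
January has 31 days (171 left).
February has 28 days (143 left).
March has 31 days (112 left).
April has 30 days (82 left).
May has 31 days (51 left).
June has 30 days (21 left).
21 days into July → 2023-07-21.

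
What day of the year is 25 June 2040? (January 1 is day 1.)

177

Days in months before June: 31 + 29 + 31 + 30 + 31 = 152.
Plus 25 days into June → day 177.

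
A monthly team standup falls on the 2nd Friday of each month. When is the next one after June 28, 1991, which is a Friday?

June 1991 starts on a Saturday; its first Friday is the 7th, so the 2nd Friday is the 14th — June 14, 1991.
That is not after June 28, 1991, so look at July 1991.
July 1991 starts on a Monday; its first Friday is the 5th, so the 2nd Friday is the 12th — July 12, 1991.

July 12, 1991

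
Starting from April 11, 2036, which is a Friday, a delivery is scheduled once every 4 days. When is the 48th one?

The 48th occurrence is 47 intervals after the first: 47 × 4 = 188 days after April 11, 2036.
April has 30 days — 19 days to the end of April leaves 169.
May has 31 days (138 left).
June has 30 days (108 left).
July has 31 days (77 left).
August has 31 days (46 left).
September has 30 days (16 left).
16 days into October → October 16, 2036.

October 16, 2036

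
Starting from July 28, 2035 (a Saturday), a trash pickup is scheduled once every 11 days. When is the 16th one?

January 9, 2036

The 16th occurrence is 15 intervals after the first: 15 × 11 = 165 days after July 28, 2035.
July has 31 days — 3 days to the end of July leaves 162.
August has 31 days (131 left).
September has 30 days (101 left).
October has 31 days (70 left).
November has 30 days (40 left).
December has 31 days (9 left).
9 days into January → January 9, 2036.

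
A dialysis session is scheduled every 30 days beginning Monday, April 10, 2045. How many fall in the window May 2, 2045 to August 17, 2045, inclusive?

Occurrences land 30·i days after April 10, 2045 for i = 0, 1, 2, …
May 2, 2045 is 22 days after the start; 22 ÷ 30 = 0 remainder 22; since the remainder is 22, round up to i = 1. First occurrence in the window: #2 on May 10, 2045 (1×30 = 30 days in).
August 17, 2045 is 129 days after the start; 129 ÷ 30 = 4 remainder 9. Last occurrence in the window: #5 on August 8, 2045.
Occurrences #2 through #5: 4 in total.

4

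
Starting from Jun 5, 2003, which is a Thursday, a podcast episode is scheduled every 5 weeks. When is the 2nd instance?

The 2nd occurrence is 1 interval after the first: 1 × 35 = 35 days after Jun 5, 2003.
Jun has 30 days — 25 days to the end of Jun leaves 10.
10 days into Jul → Jul 10, 2003.

Jul 10, 2003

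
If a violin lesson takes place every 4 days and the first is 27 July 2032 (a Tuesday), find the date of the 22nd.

The 22nd occurrence is 21 intervals after the first: 21 × 4 = 84 days after 27 July 2032.
July has 31 days — 4 days to the end of July leaves 80.
August has 31 days (49 left).
September has 30 days (19 left).
19 days into October → 19 October 2032.

19 October 2032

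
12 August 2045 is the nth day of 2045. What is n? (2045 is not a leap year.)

Days in months before August: 31 + 28 + 31 + 30 + 31 + 30 + 31 = 212.
Plus 12 days into August → day 224.

224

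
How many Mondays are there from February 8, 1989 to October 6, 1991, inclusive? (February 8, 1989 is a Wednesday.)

138

February 8, 1989 is a Wednesday; the first Monday on or after it is February 13, 1989 (5 days later).
From February 13, 1989 to October 6, 1991: 321 + 365 + 279 = 965 days (rest of 1989, 1990, to October 6, 1991 in 1991).
965 ÷ 7 = 137 full weeks with remainder 6, so 137 more Mondays after the first → 138.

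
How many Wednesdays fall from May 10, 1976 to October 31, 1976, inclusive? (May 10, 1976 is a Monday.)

25

May 10, 1976 is a Monday; the first Wednesday on or after it is May 12, 1976 (2 days later).
From May 12, 1976 to October 31, 1976: 19 + 30 + 31 + 31 + 30 + 31 = 172 days (rest of May, June, July, August, September, October).
172 ÷ 7 = 24 full weeks with remainder 4, so 24 more Wednesdays after the first → 25.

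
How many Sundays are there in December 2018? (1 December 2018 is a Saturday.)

1 December 2018 is a Saturday; the first Sunday on or after it is 2 December 2018 (1 day later).
From 2 December 2018 to 31 December 2018 is 31 − 2 = 29 days.
29 ÷ 7 = 4 full weeks with remainder 1, so 4 more Sundays after the first → 5.

5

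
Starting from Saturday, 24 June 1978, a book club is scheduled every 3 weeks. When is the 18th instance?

The 18th occurrence is 17 intervals after the first: 17 × 21 = 357 days after 24 June 1978.
June has 30 days — 6 days to the end of June leaves 351.
July has 31 days (320 left).
August has 31 days (289 left).
September has 30 days (259 left).
October has 31 days (228 left).
November has 30 days (198 left).
December has 31 days (167 left).
January has 31 days (136 left).
February has 28 days (108 left).
March has 31 days (77 left).
April has 30 days (47 left).
May has 31 days (16 left).
16 days into June → 16 June 1979.

16 June 1979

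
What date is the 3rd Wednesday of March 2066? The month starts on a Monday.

March 2066 begins on a Monday, so the first Wednesday is March 3 (2 days later).
The 3rd Wednesday is 2 weeks later: 3 + 14 = 17.

17 March 2066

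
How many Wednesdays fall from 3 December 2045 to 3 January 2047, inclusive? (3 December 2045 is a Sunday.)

3 December 2045 is a Sunday; the first Wednesday on or after it is 6 December 2045 (3 days later).
From 6 December 2045 to 3 January 2047: 25 + 365 + 3 = 393 days (rest of 2045, 2046, to 3 January 2047 in 2047).
393 ÷ 7 = 56 full weeks with remainder 1, so 56 more Wednesdays after the first → 57.

57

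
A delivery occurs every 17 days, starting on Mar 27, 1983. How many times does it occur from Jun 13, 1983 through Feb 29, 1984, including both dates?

Occurrences land 17·i days after Mar 27, 1983 for i = 0, 1, 2, …
Jun 13, 1983 is 78 days after the start; 78 ÷ 17 = 4 remainder 10; since the remainder is 10, round up to i = 5. First occurrence in the window: #6 on Jun 20, 1983 (5×17 = 85 days in).
Feb 29, 1984 is 339 days after the start; 339 ÷ 17 = 19 remainder 16. Last occurrence in the window: #20 on Feb 13, 1984.
Occurrences #6 through #20: 15 in total.

15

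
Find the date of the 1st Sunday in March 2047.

The first Sunday of March 2047 is March 3.

March 3, 2047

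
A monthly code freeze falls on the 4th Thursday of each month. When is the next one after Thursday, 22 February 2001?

February 2001 starts on a Thursday; its first Thursday is the 1st, so the 4th Thursday is the 22nd — 22 February 2001.
That is not after 22 February 2001, so look at March 2001.
March 2001 starts on a Thursday; its first Thursday is the 1st, so the 4th Thursday is the 22nd — 22 March 2001.

22 March 2001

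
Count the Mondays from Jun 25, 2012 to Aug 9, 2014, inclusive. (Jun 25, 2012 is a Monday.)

111

Jun 25, 2012 is a Monday; the first Monday on or after it is Jun 25, 2012.
From Jun 25, 2012 to Aug 9, 2014: 189 + 365 + 221 = 775 days (rest of 2012, 2013, to Aug 9, 2014 in 2014).
775 ÷ 7 = 110 full weeks with remainder 5, so 110 more Mondays after the first → 111.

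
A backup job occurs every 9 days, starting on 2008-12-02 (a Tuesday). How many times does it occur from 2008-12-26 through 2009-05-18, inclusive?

16

Occurrences land 9·i days after 2008-12-02 for i = 0, 1, 2, …
2008-12-26 is 24 days after the start; 24 ÷ 9 = 2 remainder 6; since the remainder is 6, round up to i = 3. First occurrence in the window: #4 on 2008-12-29 (3×9 = 27 days in).
2009-05-18 is 167 days after the start; 167 ÷ 9 = 18 remainder 5. Last occurrence in the window: #19 on 2009-05-13.
Occurrences #4 through #19: 16 in total.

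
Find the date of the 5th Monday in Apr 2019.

Apr 2019 begins on a Monday, so the first Monday is Apr 1.
The 5th Monday is 4 weeks later: 1 + 28 = 29.

Apr 29, 2019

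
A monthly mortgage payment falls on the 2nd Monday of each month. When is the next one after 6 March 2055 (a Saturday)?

March 2055 starts on a Monday; its first Monday is the 1st, so the 2nd Monday is the 8th — 8 March 2055.
8 March 2055 is after 6 March 2055, so that is the next one.

8 March 2055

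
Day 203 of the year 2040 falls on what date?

Jul 21, 2040

Jan has 31 days (203 − 31 = 172 remain).
Feb has 29 days (172 − 29 = 143 remain).
Mar has 31 days (143 − 31 = 112 remain).
Apr has 30 days (112 − 30 = 82 remain).
May has 31 days (82 − 31 = 51 remain).
Jun has 30 days (51 − 30 = 21 remain).
21 into Jul → Jul 21.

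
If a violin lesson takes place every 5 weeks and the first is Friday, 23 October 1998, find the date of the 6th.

16 April 1999

The 6th occurrence is 5 intervals after the first: 5 × 35 = 175 days after 23 October 1998.
October has 31 days — 8 days to the end of October leaves 167.
November has 30 days (137 left).
December has 31 days (106 left).
January has 31 days (75 left).
February has 28 days (47 left).
March has 31 days (16 left).
16 days into April → 16 April 1999.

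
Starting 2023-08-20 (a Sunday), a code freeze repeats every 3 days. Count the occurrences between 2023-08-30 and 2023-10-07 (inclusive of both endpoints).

13

Occurrences land 3·i days after 2023-08-20 for i = 0, 1, 2, …
2023-08-30 is 10 days after the start; 10 ÷ 3 = 3 remainder 1; since the remainder is 1, round up to i = 4. First occurrence in the window: #5 on 2023-09-01 (4×3 = 12 days in).
2023-10-07 is 48 days after the start; 48 ÷ 3 = 16 remainder 0. Last occurrence in the window: #17 on 2023-10-07.
Occurrences #5 through #17: 13 in total.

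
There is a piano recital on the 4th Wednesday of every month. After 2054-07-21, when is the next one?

July 2054 starts on a Wednesday; its first Wednesday is the 1st, so the 4th Wednesday is the 22nd — 2054-07-22.
2054-07-22 is after 2054-07-21, so that is the next one.

2054-07-22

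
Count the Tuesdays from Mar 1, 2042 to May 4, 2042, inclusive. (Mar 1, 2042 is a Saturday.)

Mar 1, 2042 is a Saturday; the first Tuesday on or after it is Mar 4, 2042 (3 days later).
From Mar 4, 2042 to May 4, 2042: 27 + 30 + 4 = 61 days (rest of Mar, Apr, May).
61 ÷ 7 = 8 full weeks with remainder 5, so 8 more Tuesdays after the first → 9.

9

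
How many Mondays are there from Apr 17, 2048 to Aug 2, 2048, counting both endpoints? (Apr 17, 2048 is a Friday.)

Apr 17, 2048 is a Friday; the first Monday on or after it is Apr 20, 2048 (3 days later).
From Apr 20, 2048 to Aug 2, 2048: 10 + 31 + 30 + 31 + 2 = 104 days (rest of Apr, May, Jun, Jul, Aug).
104 ÷ 7 = 14 full weeks with remainder 6, so 14 more Mondays after the first → 15.

15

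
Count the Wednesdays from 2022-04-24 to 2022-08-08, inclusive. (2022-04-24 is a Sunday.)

15

2022-04-24 is a Sunday; the first Wednesday on or after it is 2022-04-27 (3 days later).
From 2022-04-27 to 2022-08-08: 3 + 31 + 30 + 31 + 8 = 103 days (rest of April, May, June, July, August).
103 ÷ 7 = 14 full weeks with remainder 5, so 14 more Wednesdays after the first → 15.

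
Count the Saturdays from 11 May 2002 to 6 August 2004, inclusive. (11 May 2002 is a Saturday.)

117

11 May 2002 is a Saturday; the first Saturday on or after it is 11 May 2002.
From 11 May 2002 to 6 August 2004: 234 + 365 + 219 = 818 days (rest of 2002, 2003, to 6 August 2004 in 2004).
818 ÷ 7 = 116 full weeks with remainder 6, so 116 more Saturdays after the first → 117.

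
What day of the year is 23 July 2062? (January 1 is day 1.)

204

Days in months before July: 31 + 28 + 31 + 30 + 31 + 30 = 181.
Plus 23 days into July → day 204.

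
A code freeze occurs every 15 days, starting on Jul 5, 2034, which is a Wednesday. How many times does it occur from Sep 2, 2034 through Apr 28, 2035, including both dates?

Occurrences land 15·i days after Jul 5, 2034 for i = 0, 1, 2, …
Sep 2, 2034 is 59 days after the start; 59 ÷ 15 = 3 remainder 14; since the remainder is 14, round up to i = 4. First occurrence in the window: #5 on Sep 3, 2034 (4×15 = 60 days in).
Apr 28, 2035 is 297 days after the start; 297 ÷ 15 = 19 remainder 12. Last occurrence in the window: #20 on Apr 16, 2035.
Occurrences #5 through #20: 16 in total.

16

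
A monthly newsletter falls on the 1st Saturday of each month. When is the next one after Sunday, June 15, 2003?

July 5, 2003

June 2003 starts on a Sunday, so its 1st Saturday is June 7, 2003 (6 days in).
That is not after June 15, 2003, so look at July 2003.
July 2003 starts on a Tuesday, so its 1st Saturday is July 5, 2003 (4 days in).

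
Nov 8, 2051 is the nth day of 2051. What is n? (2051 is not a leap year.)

Days in months before Nov: 31 + 28 + 31 + 30 + 31 + 30 + 31 + 31 + 30 + 31 = 304.
Plus 8 days into Nov → day 312.

312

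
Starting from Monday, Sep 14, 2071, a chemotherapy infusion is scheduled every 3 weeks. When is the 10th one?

The 10th occurrence is 9 intervals after the first: 9 × 21 = 189 days after Sep 14, 2071.
Sep has 30 days — 16 days to the end of Sep leaves 173.
Oct has 31 days (142 left).
Nov has 30 days (112 left).
Dec has 31 days (81 left).
Jan has 31 days (50 left).
Feb has 29 days (21 left).
21 days into Mar → Mar 21, 2072.

Mar 21, 2072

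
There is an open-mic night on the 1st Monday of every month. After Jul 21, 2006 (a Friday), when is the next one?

Aug 7, 2006

Jul 2006 starts on a Saturday, so its 1st Monday is Jul 3, 2006 (2 days in).
That is not after Jul 21, 2006, so look at Aug 2006.
Aug 2006 starts on a Tuesday, so its 1st Monday is Aug 7, 2006 (6 days in).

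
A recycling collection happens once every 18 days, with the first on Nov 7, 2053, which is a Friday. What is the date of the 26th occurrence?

The 26th occurrence is 25 intervals after the first: 25 × 18 = 450 days after Nov 7, 2053.
Nov has 30 days — 23 days to the end of Nov leaves 427.
From end of Nov to end of 2053 is 31 days (396 left).
2054 has 365 days (31 left).
31 days into Jan → Jan 31, 2055.

Jan 31, 2055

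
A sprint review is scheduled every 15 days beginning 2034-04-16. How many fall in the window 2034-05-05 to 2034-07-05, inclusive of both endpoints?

Occurrences land 15·i days after 2034-04-16 for i = 0, 1, 2, …
2034-05-05 is 19 days after the start; 19 ÷ 15 = 1 remainder 4; since the remainder is 4, round up to i = 2. First occurrence in the window: #3 on 2034-05-16 (2×15 = 30 days in).
2034-07-05 is 80 days after the start; 80 ÷ 15 = 5 remainder 5. Last occurrence in the window: #6 on 2034-06-30.
Occurrences #3 through #6: 4 in total.

4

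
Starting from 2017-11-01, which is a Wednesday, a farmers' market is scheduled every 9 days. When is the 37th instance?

The 37th occurrence is 36 intervals after the first: 36 × 9 = 324 days after 2017-11-01.
November has 30 days — 29 days to the end of November leaves 295.
December has 31 days (264 left).
January has 31 days (233 left).
February has 28 days (205 left).
March has 31 days (174 left).
April has 30 days (144 left).
May has 31 days (113 left).
June has 30 days (83 left).
July has 31 days (52 left).
August has 31 days (21 left).
21 days into September → 2018-09-21.

2018-09-21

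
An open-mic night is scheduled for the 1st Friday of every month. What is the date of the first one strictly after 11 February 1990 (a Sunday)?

2 March 1990

February 1990 starts on a Thursday, so its 1st Friday is 2 February 1990 (1 day in).
That is not after 11 February 1990, so look at March 1990.
March 1990 starts on a Thursday, so its 1st Friday is 2 March 1990 (1 day in).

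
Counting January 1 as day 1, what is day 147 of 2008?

26 May 2008

January has 31 days (147 − 31 = 116 remain).
February has 29 days (116 − 29 = 87 remain).
March has 31 days (87 − 31 = 56 remain).
April has 30 days (56 − 30 = 26 remain).
26 into May → May 26.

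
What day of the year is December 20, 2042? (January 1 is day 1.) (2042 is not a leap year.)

354

Days in months before December: 31 + 28 + 31 + 30 + 31 + 30 + 31 + 31 + 30 + 31 + 30 = 334.
Plus 20 days into December → day 354.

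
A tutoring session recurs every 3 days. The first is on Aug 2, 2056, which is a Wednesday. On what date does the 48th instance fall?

The 48th occurrence is 47 intervals after the first: 47 × 3 = 141 days after Aug 2, 2056.
Aug has 31 days — 29 days to the end of Aug leaves 112.
Sep has 30 days (82 left).
Oct has 31 days (51 left).
Nov has 30 days (21 left).
21 days into Dec → Dec 21, 2056.

Dec 21, 2056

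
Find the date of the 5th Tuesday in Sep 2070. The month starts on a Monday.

Sep 2070 begins on a Monday, so the first Tuesday is Sep 2 (1 day later).
The 5th Tuesday is 4 weeks later: 2 + 28 = 30.

Sep 30, 2070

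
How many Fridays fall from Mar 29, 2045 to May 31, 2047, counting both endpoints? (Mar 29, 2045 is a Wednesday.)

114

Mar 29, 2045 is a Wednesday; the first Friday on or after it is Mar 31, 2045 (2 days later).
From Mar 31, 2045 to May 31, 2047: 275 + 365 + 151 = 791 days (rest of 2045, 2046, to May 31, 2047 in 2047).
791 ÷ 7 = 113 full weeks with remainder 0, so 113 more Fridays after the first → 114.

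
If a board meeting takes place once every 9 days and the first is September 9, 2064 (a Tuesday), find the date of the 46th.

The 46th occurrence is 45 intervals after the first: 45 × 9 = 405 days after September 9, 2064.
September has 30 days — 21 days to the end of September leaves 384.
October has 31 days (353 left).
November has 30 days (323 left).
December has 31 days (292 left).
January has 31 days (261 left).
February has 28 days (233 left).
March has 31 days (202 left).
April has 30 days (172 left).
May has 31 days (141 left).
June has 30 days (111 left).
July has 31 days (80 left).
August has 31 days (49 left).
September has 30 days (19 left).
19 days into October → October 19, 2065.

October 19, 2065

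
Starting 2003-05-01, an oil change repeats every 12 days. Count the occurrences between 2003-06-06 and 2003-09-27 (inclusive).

Occurrences land 12·i days after 2003-05-01 for i = 0, 1, 2, …
2003-06-06 is 36 days after the start; 36 ÷ 12 = 3 remainder 0. First occurrence in the window: #4 on 2003-06-06 (3×12 = 36 days in).
2003-09-27 is 149 days after the start; 149 ÷ 12 = 12 remainder 5. Last occurrence in the window: #13 on 2003-09-22.
Occurrences #4 through #13: 10 in total.

10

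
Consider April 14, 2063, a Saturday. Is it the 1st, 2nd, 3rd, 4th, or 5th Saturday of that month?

Day 14 falls in week ⌈14/7⌉ of the month.
Days 1–7 hold the 1st Saturday, 8–14 the 2nd, 15–21 the 3rd, 22–28 the 4th, 29–31 the 5th.
14 is in the range for the 2nd.

2nd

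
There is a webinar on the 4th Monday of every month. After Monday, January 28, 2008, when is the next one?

February 25, 2008

January 2008 starts on a Tuesday; its first Monday is the 7th, so the 4th Monday is the 28th — January 28, 2008.
That is not after January 28, 2008, so look at February 2008.
February 2008 starts on a Friday; its first Monday is the 4th, so the 4th Monday is the 25th — February 25, 2008.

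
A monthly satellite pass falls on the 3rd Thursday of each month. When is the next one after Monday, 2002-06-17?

June 2002 starts on a Saturday; its first Thursday is the 6th, so the 3rd Thursday is the 20th — 2002-06-20.
2002-06-20 is after 2002-06-17, so that is the next one.

2002-06-20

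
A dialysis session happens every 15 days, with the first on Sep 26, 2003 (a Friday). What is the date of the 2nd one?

The 2nd occurrence is 1 interval after the first: 1 × 15 = 15 days after Sep 26, 2003.
Sep has 30 days — 4 days to the end of Sep leaves 11.
11 days into Oct → Oct 11, 2003.

Oct 11, 2003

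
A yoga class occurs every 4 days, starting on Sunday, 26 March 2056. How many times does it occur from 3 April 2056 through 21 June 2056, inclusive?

Occurrences land 4·i days after 26 March 2056 for i = 0, 1, 2, …
3 April 2056 is 8 days after the start; 8 ÷ 4 = 2 remainder 0. First occurrence in the window: #3 on 3 April 2056 (2×4 = 8 days in).
21 June 2056 is 87 days after the start; 87 ÷ 4 = 21 remainder 3. Last occurrence in the window: #22 on 18 June 2056.
Occurrences #3 through #22: 20 in total.

20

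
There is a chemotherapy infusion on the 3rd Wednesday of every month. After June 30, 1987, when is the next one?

July 15, 1987

June 1987 starts on a Monday; its first Wednesday is the 3rd, so the 3rd Wednesday is the 17th — June 17, 1987.
That is not after June 30, 1987, so look at July 1987.
July 1987 starts on a Wednesday; its first Wednesday is the 1st, so the 3rd Wednesday is the 15th — July 15, 1987.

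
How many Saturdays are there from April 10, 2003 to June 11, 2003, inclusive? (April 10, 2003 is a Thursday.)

9

April 10, 2003 is a Thursday; the first Saturday on or after it is April 12, 2003 (2 days later).
From April 12, 2003 to June 11, 2003: 18 + 31 + 11 = 60 days (rest of April, May, June).
60 ÷ 7 = 8 full weeks with remainder 4, so 8 more Saturdays after the first → 9.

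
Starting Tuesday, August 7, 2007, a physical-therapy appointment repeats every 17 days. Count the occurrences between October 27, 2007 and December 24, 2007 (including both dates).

4

Occurrences land 17·i days after August 7, 2007 for i = 0, 1, 2, …
October 27, 2007 is 81 days after the start; 81 ÷ 17 = 4 remainder 13; since the remainder is 13, round up to i = 5. First occurrence in the window: #6 on October 31, 2007 (5×17 = 85 days in).
December 24, 2007 is 139 days after the start; 139 ÷ 17 = 8 remainder 3. Last occurrence in the window: #9 on December 21, 2007.
Occurrences #6 through #9: 4 in total.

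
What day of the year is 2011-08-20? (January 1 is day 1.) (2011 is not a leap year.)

232

Days in months before August: 31 + 28 + 31 + 30 + 31 + 30 + 31 = 212.
Plus 20 days into August → day 232.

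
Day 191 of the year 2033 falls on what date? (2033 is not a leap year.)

January has 31 days (191 − 31 = 160 remain).
February has 28 days (160 − 28 = 132 remain).
March has 31 days (132 − 31 = 101 remain).
April has 30 days (101 − 30 = 71 remain).
May has 31 days (71 − 31 = 40 remain).
June has 30 days (40 − 30 = 10 remain).
10 into July → July 10.

July 10, 2033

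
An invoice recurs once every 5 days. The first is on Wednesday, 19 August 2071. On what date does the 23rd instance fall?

7 December 2071

The 23rd occurrence is 22 intervals after the first: 22 × 5 = 110 days after 19 August 2071.
August has 31 days — 12 days to the end of August leaves 98.
September has 30 days (68 left).
October has 31 days (37 left).
November has 30 days (7 left).
7 days into December → 7 December 2071.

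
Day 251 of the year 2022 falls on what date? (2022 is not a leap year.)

Jan has 31 days (251 − 31 = 220 remain).
Feb has 28 days (220 − 28 = 192 remain).
Mar has 31 days (192 − 31 = 161 remain).
Apr has 30 days (161 − 30 = 131 remain).
May has 31 days (131 − 31 = 100 remain).
Jun has 30 days (100 − 30 = 70 remain).
Jul has 31 days (70 − 31 = 39 remain).
Aug has 31 days (39 − 31 = 8 remain).
8 into Sep → Sep 8.

Sep 8, 2022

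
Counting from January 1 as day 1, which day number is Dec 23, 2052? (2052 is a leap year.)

Days in months before Dec: 31 + 29 + 31 + 30 + 31 + 30 + 31 + 31 + 30 + 31 + 30 = 335.
Plus 23 days into Dec → day 358.

358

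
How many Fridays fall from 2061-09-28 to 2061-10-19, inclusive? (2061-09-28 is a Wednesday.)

2061-09-28 is a Wednesday; the first Friday on or after it is 2061-09-30 (2 days later).
From 2061-09-30 to 2061-10-19: 0 + 19 = 19 days (rest of September, October).
19 ÷ 7 = 2 full weeks with remainder 5, so 2 more Fridays after the first → 3.

3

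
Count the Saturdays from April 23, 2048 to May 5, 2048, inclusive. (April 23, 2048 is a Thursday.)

2

April 23, 2048 is a Thursday; the first Saturday on or after it is April 25, 2048 (2 days later).
From April 25, 2048 to May 5, 2048: 5 + 5 = 10 days (rest of April, May).
10 ÷ 7 = 1 full weeks with remainder 3, so 1 more Saturdays after the first → 2.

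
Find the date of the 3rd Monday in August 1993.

The first Monday of August 1993 is August 2.
The 3rd Monday is 2 weeks later: 2 + 14 = 16.

1993-08-16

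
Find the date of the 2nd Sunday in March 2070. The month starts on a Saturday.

March 2070 begins on a Saturday, so the first Sunday is March 2 (1 day later).
The 2nd Sunday is 1 weeks later: 2 + 7 = 9.

March 9, 2070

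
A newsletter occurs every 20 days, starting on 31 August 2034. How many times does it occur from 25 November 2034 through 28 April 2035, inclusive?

8

Occurrences land 20·i days after 31 August 2034 for i = 0, 1, 2, …
25 November 2034 is 86 days after the start; 86 ÷ 20 = 4 remainder 6; since the remainder is 6, round up to i = 5. First occurrence in the window: #6 on 9 December 2034 (5×20 = 100 days in).
28 April 2035 is 240 days after the start; 240 ÷ 20 = 12 remainder 0. Last occurrence in the window: #13 on 28 April 2035.
Occurrences #6 through #13: 8 in total.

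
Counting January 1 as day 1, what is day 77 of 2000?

17 March 2000

January has 31 days (77 − 31 = 46 remain).
February has 29 days (46 − 29 = 17 remain).
17 into March → March 17.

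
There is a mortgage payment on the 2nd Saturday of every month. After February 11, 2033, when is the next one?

February 2033 starts on a Tuesday; its first Saturday is the 5th, so the 2nd Saturday is the 12th — February 12, 2033.
February 12, 2033 is after February 11, 2033, so that is the next one.

February 12, 2033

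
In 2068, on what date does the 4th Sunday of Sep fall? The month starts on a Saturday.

Sep 2068 begins on a Saturday, so the first Sunday is Sep 2 (1 day later).
The 4th Sunday is 3 weeks later: 2 + 21 = 23.

Sep 23, 2068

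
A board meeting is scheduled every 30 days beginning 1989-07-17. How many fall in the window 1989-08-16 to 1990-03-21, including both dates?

8

Occurrences land 30·i days after 1989-07-17 for i = 0, 1, 2, …
1989-08-16 is 30 days after the start; 30 ÷ 30 = 1 remainder 0. First occurrence in the window: #2 on 1989-08-16 (1×30 = 30 days in).
1990-03-21 is 247 days after the start; 247 ÷ 30 = 8 remainder 7. Last occurrence in the window: #9 on 1990-03-14.
Occurrences #2 through #9: 8 in total.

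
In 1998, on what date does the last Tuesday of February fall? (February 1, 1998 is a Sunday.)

February 24, 1998

February 1998 begins on a Sunday, so the first Tuesday is February 3 (2 days later).
February 1998 has 28 days. Adding weeks: 3, 10, 17, 24 — the last one ≤ 28 is the 24th.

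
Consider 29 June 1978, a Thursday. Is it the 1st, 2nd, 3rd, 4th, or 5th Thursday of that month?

5th

Day 29 falls in week ⌈29/7⌉ of the month.
Days 1–7 hold the 1st Thursday, 8–14 the 2nd, 15–21 the 3rd, 22–28 the 4th, 29–31 the 5th.
29 is in the range for the 5th.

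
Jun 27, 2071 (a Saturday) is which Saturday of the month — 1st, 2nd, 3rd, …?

Day 27 falls in week ⌈27/7⌉ of the month.
Days 1–7 hold the 1st Saturday, 8–14 the 2nd, 15–21 the 3rd, 22–28 the 4th, 29–31 the 5th.
27 is in the range for the 4th.

4th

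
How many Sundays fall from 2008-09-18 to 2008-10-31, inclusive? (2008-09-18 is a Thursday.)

6

2008-09-18 is a Thursday; the first Sunday on or after it is 2008-09-21 (3 days later).
From 2008-09-21 to 2008-10-31: 9 + 31 = 40 days (rest of September, October).
40 ÷ 7 = 5 full weeks with remainder 5, so 5 more Sundays after the first → 6.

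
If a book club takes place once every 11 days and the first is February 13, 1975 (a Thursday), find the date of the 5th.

March 29, 1975

The 5th occurrence is 4 intervals after the first: 4 × 11 = 44 days after February 13, 1975.
February has 28 days — 15 days to the end of February leaves 29.
29 days into March → March 29, 1975.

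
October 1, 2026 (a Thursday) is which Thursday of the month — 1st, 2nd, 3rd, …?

Day 1 falls in week ⌈1/7⌉ of the month.
Days 1–7 hold the 1st Thursday, 8–14 the 2nd, 15–21 the 3rd, 22–28 the 4th, 29–31 the 5th.
1 is in the range for the 1st.

1st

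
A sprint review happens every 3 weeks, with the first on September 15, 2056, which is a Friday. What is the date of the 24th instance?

January 11, 2058

The 24th occurrence is 23 intervals after the first: 23 × 21 = 483 days after September 15, 2056.
September has 30 days — 15 days to the end of September leaves 468.
From end of September to end of 2056 is 92 days (376 left).
2057 has 365 days (11 left).
11 days into January → January 11, 2058.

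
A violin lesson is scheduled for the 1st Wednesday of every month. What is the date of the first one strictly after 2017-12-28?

December 2017 starts on a Friday, so its 1st Wednesday is 2017-12-06 (5 days in).
That is not after 2017-12-28, so look at January 2018.
January 2018 starts on a Monday, so its 1st Wednesday is 2018-01-03 (2 days in).

2018-01-03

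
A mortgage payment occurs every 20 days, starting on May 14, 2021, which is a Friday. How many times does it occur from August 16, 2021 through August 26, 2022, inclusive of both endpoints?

Occurrences land 20·i days after May 14, 2021 for i = 0, 1, 2, …
August 16, 2021 is 94 days after the start; 94 ÷ 20 = 4 remainder 14; since the remainder is 14, round up to i = 5. First occurrence in the window: #6 on August 22, 2021 (5×20 = 100 days in).
August 26, 2022 is 469 days after the start; 469 ÷ 20 = 23 remainder 9. Last occurrence in the window: #24 on August 17, 2022.
Occurrences #6 through #24: 19 in total.

19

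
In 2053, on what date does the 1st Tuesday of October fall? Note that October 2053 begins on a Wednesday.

October 7, 2053

October 2053 begins on a Wednesday, so the first Tuesday is October 7 (6 days later).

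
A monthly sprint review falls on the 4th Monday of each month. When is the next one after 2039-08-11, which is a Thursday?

2039-08-22

August 2039 starts on a Monday; its first Monday is the 1st, so the 4th Monday is the 22nd — 2039-08-22.
2039-08-22 is after 2039-08-11, so that is the next one.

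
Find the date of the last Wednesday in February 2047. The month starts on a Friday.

27 February 2047

February 2047 begins on a Friday, so the first Wednesday is February 6 (5 days later).
February 2047 has 28 days. Adding weeks: 6, 13, 20, 27 — the last one ≤ 28 is the 27th.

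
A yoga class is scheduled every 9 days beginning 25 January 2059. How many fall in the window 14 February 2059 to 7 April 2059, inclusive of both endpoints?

Occurrences land 9·i days after 25 January 2059 for i = 0, 1, 2, …
14 February 2059 is 20 days after the start; 20 ÷ 9 = 2 remainder 2; since the remainder is 2, round up to i = 3. First occurrence in the window: #4 on 21 February 2059 (3×9 = 27 days in).
7 April 2059 is 72 days after the start; 72 ÷ 9 = 8 remainder 0. Last occurrence in the window: #9 on 7 April 2059.
Occurrences #4 through #9: 6 in total.

6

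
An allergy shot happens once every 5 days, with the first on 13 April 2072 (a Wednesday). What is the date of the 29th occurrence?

The 29th occurrence is 28 intervals after the first: 28 × 5 = 140 days after 13 April 2072.
April has 30 days — 17 days to the end of April leaves 123.
May has 31 days (92 left).
June has 30 days (62 left).
July has 31 days (31 left).
31 days into August → 31 August 2072.

31 August 2072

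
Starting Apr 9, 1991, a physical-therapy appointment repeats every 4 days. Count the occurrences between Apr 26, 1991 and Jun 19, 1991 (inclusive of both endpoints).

13

Occurrences land 4·i days after Apr 9, 1991 for i = 0, 1, 2, …
Apr 26, 1991 is 17 days after the start; 17 ÷ 4 = 4 remainder 1; since the remainder is 1, round up to i = 5. First occurrence in the window: #6 on Apr 29, 1991 (5×4 = 20 days in).
Jun 19, 1991 is 71 days after the start; 71 ÷ 4 = 17 remainder 3. Last occurrence in the window: #18 on Jun 16, 1991.
Occurrences #6 through #18: 13 in total.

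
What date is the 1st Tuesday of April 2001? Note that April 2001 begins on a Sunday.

April 2001 begins on a Sunday, so the first Tuesday is April 3 (2 days later).

April 3, 2001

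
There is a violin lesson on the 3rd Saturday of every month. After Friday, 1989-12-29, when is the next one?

1990-01-20

December 1989 starts on a Friday; its first Saturday is the 2nd, so the 3rd Saturday is the 16th — 1989-12-16.
That is not after 1989-12-29, so look at January 1990.
January 1990 starts on a Monday; its first Saturday is the 6th, so the 3rd Saturday is the 20th — 1990-01-20.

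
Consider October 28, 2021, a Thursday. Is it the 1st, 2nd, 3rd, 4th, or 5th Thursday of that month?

4th

Day 28 falls in week ⌈28/7⌉ of the month.
Days 1–7 hold the 1st Thursday, 8–14 the 2nd, 15–21 the 3rd, 22–28 the 4th, 29–31 the 5th.
28 is in the range for the 4th.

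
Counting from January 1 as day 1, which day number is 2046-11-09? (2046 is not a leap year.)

313

Days in months before November: 31 + 28 + 31 + 30 + 31 + 30 + 31 + 31 + 30 + 31 = 304.
Plus 9 days into November → day 313.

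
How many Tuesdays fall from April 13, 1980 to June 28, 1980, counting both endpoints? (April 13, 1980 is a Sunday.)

11

April 13, 1980 is a Sunday; the first Tuesday on or after it is April 15, 1980 (2 days later).
From April 15, 1980 to June 28, 1980: 15 + 31 + 28 = 74 days (rest of April, May, June).
74 ÷ 7 = 10 full weeks with remainder 4, so 10 more Tuesdays after the first → 11.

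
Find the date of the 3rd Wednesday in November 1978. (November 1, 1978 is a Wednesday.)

1978-11-15

November 1978 begins on a Wednesday, so the first Wednesday is November 1.
The 3rd Wednesday is 2 weeks later: 1 + 14 = 15.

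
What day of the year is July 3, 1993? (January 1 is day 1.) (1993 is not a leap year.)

184

Days in months before July: 31 + 28 + 31 + 30 + 31 + 30 = 181.
Plus 3 days into July → day 184.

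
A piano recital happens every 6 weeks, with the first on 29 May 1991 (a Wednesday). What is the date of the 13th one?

14 October 1992

The 13th occurrence is 12 intervals after the first: 12 × 42 = 504 days after 29 May 1991.
May has 31 days — 2 days to the end of May leaves 502.
From end of May to end of 1991 is 214 days (288 left).
January has 31 days (257 left).
February has 29 days (228 left).
March has 31 days (197 left).
April has 30 days (167 left).
May has 31 days (136 left).
June has 30 days (106 left).
July has 31 days (75 left).
August has 31 days (44 left).
September has 30 days (14 left).
14 days into October → 14 October 1992.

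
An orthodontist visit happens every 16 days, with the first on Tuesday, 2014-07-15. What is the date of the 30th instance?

2015-10-22

The 30th occurrence is 29 intervals after the first: 29 × 16 = 464 days after 2014-07-15.
July has 31 days — 16 days to the end of July leaves 448.
From end of July to end of 2014 is 153 days (295 left).
January has 31 days (264 left).
February has 28 days (236 left).
March has 31 days (205 left).
April has 30 days (175 left).
May has 31 days (144 left).
June has 30 days (114 left).
July has 31 days (83 left).
August has 31 days (52 left).
September has 30 days (22 left).
22 days into October → 2015-10-22.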